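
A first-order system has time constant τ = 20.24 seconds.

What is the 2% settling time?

For first-order system, 2% settling time ≈ 4τ = 4 × 20.24 = 80.96 s.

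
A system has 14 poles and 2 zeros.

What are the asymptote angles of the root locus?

n - m = 14 - 2 = 12. Angles: θk = (2k + 1)·180°/12 = 15°, 45°, 75°, 105°, 135°, 165°, 195°, 225°, 255°, 285°, 315°, 345°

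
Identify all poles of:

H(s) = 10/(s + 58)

Pole is where denominator = 0: s + 58 = 0, so s = -58.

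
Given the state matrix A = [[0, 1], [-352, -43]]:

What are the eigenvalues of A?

det(A - λI) = λ² - (-43)λ + 352 = (λ - (-32))(λ - (-11)). Eigenvalues: -32, -11.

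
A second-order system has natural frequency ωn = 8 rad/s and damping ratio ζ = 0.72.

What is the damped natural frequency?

ωd = ωn√(1 - ζ²) = 8√(1 - 0.72²) = 5.55 rad/s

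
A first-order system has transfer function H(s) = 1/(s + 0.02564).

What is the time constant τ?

For H(s) = 1/(s + 1/τ), the pole is at -1/τ = -0.02564, so τ = 1/0.02564 = 39 s.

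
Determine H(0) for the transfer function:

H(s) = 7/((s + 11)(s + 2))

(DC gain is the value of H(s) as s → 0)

DC gain = H(0) = 7/(11 × 2) = 7/22 = 0.3182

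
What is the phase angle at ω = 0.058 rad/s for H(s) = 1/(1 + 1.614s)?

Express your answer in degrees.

Phase = -arctan(ωτ) = -arctan(0.058 × 1.614) = -5.3°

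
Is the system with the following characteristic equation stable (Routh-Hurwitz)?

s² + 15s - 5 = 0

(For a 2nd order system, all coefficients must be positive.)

Coefficients: 1, 15, -5. c=-5 not positive, so system is unstable.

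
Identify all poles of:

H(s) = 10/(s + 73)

Pole is where denominator = 0: s + 73 = 0, so s = -73.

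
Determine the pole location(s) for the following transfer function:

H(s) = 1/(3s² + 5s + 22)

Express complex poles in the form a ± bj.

Discriminant = 5² - 4×3×22 = 25 - 264 = -239 < 0, so the poles are a complex conjugate pair s = (-5 ± j√239)/(2×3). Real part = -5/(2×3) = -5/6 ≈ -0.8333; imaginary part = ±√239/(2×3) ≈ 2.5766. Poles: s = -0.8333 ± 2.5766j.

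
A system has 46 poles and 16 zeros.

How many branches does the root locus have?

Root locus has n branches where n = number of poles = 46.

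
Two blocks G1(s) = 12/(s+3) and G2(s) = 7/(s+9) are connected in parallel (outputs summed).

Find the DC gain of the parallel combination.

Parallel: G_eq = G1 + G2. DC gain = G1(0) + G2(0) = 12/3 + 7/9 = 4 + 0.7778 = 4.7778.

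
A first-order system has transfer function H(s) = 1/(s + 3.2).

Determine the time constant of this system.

For H(s) = 1/(s + 1/τ), the pole is at -1/τ = -3.2, so τ = 1/3.2 = 0.3125 s.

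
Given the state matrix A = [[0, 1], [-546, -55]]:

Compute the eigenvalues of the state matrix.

det(A - λI) = λ² - (-55)λ + 546 = (λ - (-13))(λ - (-42)). Eigenvalues: -13, -42.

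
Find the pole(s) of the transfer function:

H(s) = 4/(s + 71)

Pole is where denominator = 0: s + 71 = 0, so s = -71.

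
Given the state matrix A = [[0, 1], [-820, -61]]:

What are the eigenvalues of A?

det(A - λI) = λ² - (-61)λ + 820 = (λ - (-20))(λ - (-41)). Eigenvalues: -20, -41.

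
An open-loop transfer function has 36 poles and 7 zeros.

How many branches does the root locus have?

Root locus has n branches where n = number of poles = 36.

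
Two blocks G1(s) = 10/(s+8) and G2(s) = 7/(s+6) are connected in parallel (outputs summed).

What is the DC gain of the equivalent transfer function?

Parallel: G_eq = G1 + G2. DC gain = G1(0) + G2(0) = 10/8 + 7/6 = 1.25 + 1.1667 = 2.4167.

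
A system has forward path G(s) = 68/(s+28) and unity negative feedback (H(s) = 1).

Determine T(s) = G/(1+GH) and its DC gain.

T(s) = G/(1+GH) = [68/(s+28)] / [1 + 68/(s+28)] = 68/(s+28+68) = 68/(s+96). DC gain = 68/96 = 0.7083.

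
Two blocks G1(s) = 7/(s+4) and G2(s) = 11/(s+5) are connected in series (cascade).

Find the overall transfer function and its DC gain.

Series: multiply transfer functions. G_eq = 7/(s+4) × 11/(s+5) = 77/((s+4)(s+5)). DC gain = 77/(4×5) = 3.85.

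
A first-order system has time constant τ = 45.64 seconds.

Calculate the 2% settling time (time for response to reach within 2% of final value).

For first-order system, 2% settling time ≈ 4τ = 4 × 45.64 = 182.56 s.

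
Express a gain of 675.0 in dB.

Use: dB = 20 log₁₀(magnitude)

dB = 20 log₁₀(675.0) = 56.6 dB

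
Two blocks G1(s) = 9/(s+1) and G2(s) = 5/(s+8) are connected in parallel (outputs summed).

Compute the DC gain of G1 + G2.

Parallel: G_eq = G1 + G2. DC gain = G1(0) + G2(0) = 9/1 + 5/8 = 9 + 0.625 = 9.625.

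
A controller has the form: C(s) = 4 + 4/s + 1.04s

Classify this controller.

This is a Proportional-Integral-Derivative (PID) controller.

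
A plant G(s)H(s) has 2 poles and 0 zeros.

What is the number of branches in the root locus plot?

Root locus has n branches where n = number of poles = 2.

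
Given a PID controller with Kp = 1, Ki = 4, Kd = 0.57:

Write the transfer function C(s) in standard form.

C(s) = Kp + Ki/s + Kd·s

Substituting values: C(s) = 1 + 4/s + 0.57s = (0.57s² + s + 4)/s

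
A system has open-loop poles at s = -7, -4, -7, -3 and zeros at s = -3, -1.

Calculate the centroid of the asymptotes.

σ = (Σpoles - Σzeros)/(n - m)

σ = (Σpoles - Σzeros)/(n - m) = (-21 - (-4))/(4 - 2) = -17/2 = -8.5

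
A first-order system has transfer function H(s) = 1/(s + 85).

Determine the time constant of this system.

For H(s) = 1/(s + 1/τ), the pole is at -1/τ = -85, so τ = 1/85 = 0.0118 s.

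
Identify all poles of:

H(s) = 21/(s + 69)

Pole is where denominator = 0: s + 69 = 0, so s = -69.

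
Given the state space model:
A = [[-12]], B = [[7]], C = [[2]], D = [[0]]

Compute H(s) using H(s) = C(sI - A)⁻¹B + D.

(sI - A)⁻¹ = 1/(s + 12). H(s) = 2 × 7/(s + 12) + 0 = 14/(s + 12).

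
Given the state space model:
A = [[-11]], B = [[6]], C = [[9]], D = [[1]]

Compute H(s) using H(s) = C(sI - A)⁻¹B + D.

(sI - A)⁻¹ = 1/(s + 11). H(s) = 9×6/(s + 11) + 1 = (s + 65)/(s + 11).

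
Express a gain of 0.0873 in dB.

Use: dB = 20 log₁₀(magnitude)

dB = 20 log₁₀(0.0873) = -21.2 dB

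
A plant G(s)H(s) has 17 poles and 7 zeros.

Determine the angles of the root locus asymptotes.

n - m = 17 - 7 = 10. Angles: θk = (2k + 1)·180°/10 = 18°, 54°, 90°, 126°, 162°, 198°, 234°, 270°, 306°, 342°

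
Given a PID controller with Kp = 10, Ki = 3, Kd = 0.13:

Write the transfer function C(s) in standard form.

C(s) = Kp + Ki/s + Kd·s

Substituting values: C(s) = 10 + 3/s + 0.13s = (0.13s² + 10s + 3)/s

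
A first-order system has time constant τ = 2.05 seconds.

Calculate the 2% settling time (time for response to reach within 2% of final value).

For first-order system, 2% settling time ≈ 4τ = 4 × 2.05 = 8.2 s.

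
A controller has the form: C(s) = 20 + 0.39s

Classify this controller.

This is a Proportional-Derivative (PD) controller.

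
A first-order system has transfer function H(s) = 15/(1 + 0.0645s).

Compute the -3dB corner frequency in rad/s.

Corner frequency = 1/τ = 1/0.0645 = 15.504 rad/s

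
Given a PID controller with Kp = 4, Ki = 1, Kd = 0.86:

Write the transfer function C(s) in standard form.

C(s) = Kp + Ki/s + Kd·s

Substituting values: C(s) = 4 + 1/s + 0.86s = (0.86s² + 4s + 1)/s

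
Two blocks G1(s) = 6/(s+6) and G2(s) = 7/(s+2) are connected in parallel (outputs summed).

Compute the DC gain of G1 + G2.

Parallel: G_eq = G1 + G2. DC gain = G1(0) + G2(0) = 6/6 + 7/2 = 1 + 3.5 = 4.5.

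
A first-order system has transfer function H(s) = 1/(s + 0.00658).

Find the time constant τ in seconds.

For H(s) = 1/(s + 1/τ), the pole is at -1/τ = -0.00658, so τ = 1/0.00658 = 152 s.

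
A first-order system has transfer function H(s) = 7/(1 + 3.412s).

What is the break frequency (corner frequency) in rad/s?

Corner frequency = 1/τ = 1/3.412 = 0.293 rad/s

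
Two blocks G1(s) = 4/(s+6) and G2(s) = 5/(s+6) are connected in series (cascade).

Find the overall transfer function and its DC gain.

Series: multiply transfer functions. G_eq = 4/(s+6) × 5/(s+6) = 20/((s+6)(s+6)). DC gain = 20/(6×6) = 0.5556.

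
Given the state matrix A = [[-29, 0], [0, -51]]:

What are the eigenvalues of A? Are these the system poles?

For diagonal matrix, eigenvalues are diagonal entries: λ₁ = -29, λ₂ = -51. Eigenvalues of A = system poles.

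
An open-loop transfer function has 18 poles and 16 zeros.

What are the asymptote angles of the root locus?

n - m = 18 - 16 = 2. Angles: θk = (2k + 1)·180°/2 = 90°, 270°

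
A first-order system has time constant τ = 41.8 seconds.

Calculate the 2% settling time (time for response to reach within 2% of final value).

For first-order system, 2% settling time ≈ 4τ = 4 × 41.8 = 167.2 s.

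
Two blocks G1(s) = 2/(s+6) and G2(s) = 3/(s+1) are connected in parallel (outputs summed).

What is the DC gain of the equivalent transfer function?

Parallel: G_eq = G1 + G2. DC gain = G1(0) + G2(0) = 2/6 + 3/1 = 0.3333 + 3 = 3.3333.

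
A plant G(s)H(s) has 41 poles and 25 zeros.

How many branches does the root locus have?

Root locus has n branches where n = number of poles = 41.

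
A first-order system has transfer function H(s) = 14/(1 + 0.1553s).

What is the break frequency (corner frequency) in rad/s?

Corner frequency = 1/τ = 1/0.1553 = 6.439 rad/s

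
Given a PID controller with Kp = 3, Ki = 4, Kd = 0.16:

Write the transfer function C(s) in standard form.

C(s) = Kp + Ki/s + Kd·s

Substituting values: C(s) = 3 + 4/s + 0.16s = (0.16s² + 3s + 4)/s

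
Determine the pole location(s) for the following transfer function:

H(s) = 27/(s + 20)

Pole is where denominator = 0: s + 20 = 0, so s = -20.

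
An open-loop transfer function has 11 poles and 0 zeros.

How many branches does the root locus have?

Root locus has n branches where n = number of poles = 11.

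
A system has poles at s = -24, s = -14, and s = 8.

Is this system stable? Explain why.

Pole(s) at s = 8 are not in the left half-plane. System is unstable.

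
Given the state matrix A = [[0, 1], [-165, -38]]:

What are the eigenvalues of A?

det(A - λI) = λ² - (-38)λ + 165 = (λ - (-33))(λ - (-5)). Eigenvalues: -33, -5.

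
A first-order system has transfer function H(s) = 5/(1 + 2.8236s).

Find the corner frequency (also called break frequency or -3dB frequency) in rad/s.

Corner frequency = 1/τ = 1/2.8236 = 0.354 rad/s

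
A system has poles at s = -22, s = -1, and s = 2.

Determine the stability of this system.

Pole(s) at s = 2 are not in the left half-plane. System is unstable.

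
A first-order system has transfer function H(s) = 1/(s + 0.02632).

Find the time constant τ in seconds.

For H(s) = 1/(s + 1/τ), the pole is at -1/τ = -0.02632, so τ = 1/0.02632 = 37.99 s.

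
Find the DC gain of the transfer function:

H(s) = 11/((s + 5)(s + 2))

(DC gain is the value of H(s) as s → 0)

DC gain = H(0) = 11/(5 × 2) = 11/10 = 1.1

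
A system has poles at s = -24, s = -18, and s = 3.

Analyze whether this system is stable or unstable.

Pole(s) at s = 3 are not in the left half-plane. System is unstable.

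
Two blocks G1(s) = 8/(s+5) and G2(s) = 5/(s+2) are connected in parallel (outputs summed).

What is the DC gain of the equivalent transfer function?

Parallel: G_eq = G1 + G2. DC gain = G1(0) + G2(0) = 8/5 + 5/2 = 1.6 + 2.5 = 4.1.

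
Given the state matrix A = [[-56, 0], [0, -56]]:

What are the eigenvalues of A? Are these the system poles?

For diagonal matrix, eigenvalues are diagonal entries: λ₁ = -56, λ₂ = -56. Eigenvalues of A = system poles.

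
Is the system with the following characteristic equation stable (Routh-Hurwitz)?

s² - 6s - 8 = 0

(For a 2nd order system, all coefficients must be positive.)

Coefficients: 1, -6, -8. b=-6, c=-8 not positive, so system is unstable.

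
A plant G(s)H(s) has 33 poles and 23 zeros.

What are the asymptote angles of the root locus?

n - m = 33 - 23 = 10. Angles: θk = (2k + 1)·180°/10 = 18°, 54°, 90°, 126°, 162°, 198°, 234°, 270°, 306°, 342°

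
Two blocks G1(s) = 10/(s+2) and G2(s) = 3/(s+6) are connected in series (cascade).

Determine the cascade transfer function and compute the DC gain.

Series: multiply transfer functions. G_eq = 10/(s+2) × 3/(s+6) = 30/((s+2)(s+6)). DC gain = 30/(2×6) = 2.5.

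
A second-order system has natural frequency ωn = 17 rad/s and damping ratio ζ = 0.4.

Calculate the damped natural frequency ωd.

ωd = ωn√(1 - ζ²) = 17√(1 - 0.4²) = 15.58 rad/s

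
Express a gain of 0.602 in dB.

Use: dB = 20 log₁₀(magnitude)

dB = 20 log₁₀(0.602) = -4.4 dB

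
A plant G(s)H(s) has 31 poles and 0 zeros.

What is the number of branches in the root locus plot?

Root locus has n branches where n = number of poles = 31.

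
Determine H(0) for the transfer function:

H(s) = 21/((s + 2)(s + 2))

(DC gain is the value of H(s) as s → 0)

DC gain = H(0) = 21/(2 × 2) = 21/4 = 5.25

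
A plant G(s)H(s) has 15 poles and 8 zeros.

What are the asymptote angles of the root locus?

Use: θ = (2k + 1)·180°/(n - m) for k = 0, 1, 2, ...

n - m = 15 - 8 = 7. Angles: θk = (2k + 1)·180°/7 = 25.71°, 77.14°, 128.57°, 180°, 231.43°, 282.86°, 334.29°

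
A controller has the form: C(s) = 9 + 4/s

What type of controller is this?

This is a Proportional-Integral (PI) controller.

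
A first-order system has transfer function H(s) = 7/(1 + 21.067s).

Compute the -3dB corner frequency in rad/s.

Corner frequency = 1/τ = 1/21.067 = 0.047 rad/s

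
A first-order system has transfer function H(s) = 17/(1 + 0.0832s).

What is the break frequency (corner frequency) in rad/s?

Corner frequency = 1/τ = 1/0.0832 = 12.019 rad/s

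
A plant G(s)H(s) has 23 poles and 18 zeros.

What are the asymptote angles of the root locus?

n - m = 23 - 18 = 5. Angles: θk = (2k + 1)·180°/5 = 36°, 108°, 180°, 252°, 324°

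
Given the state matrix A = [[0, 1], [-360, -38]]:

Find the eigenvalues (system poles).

det(A - λI) = λ² - (-38)λ + 360 = (λ - (-20))(λ - (-18)). Eigenvalues: -20, -18.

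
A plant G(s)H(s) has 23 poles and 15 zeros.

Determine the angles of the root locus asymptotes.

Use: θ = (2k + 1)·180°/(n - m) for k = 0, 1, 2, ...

n - m = 23 - 15 = 8. Angles: θk = (2k + 1)·180°/8 = 22.5°, 67.5°, 112.5°, 157.5°, 202.5°, 247.5°, 292.5°, 337.5°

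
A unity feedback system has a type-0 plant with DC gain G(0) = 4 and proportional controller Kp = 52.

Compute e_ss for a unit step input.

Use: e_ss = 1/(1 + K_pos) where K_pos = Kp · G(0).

K_pos = Kp · G(0) = 52 × 4 = 208. e_ss = 1/(1 + 208) = 0.0048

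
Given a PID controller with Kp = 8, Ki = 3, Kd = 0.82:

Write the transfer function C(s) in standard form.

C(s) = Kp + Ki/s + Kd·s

Substituting values: C(s) = 8 + 3/s + 0.82s = (0.82s² + 8s + 3)/s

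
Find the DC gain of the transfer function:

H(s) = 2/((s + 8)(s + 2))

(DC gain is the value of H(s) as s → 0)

DC gain = H(0) = 2/(8 × 2) = 2/16 = 0.125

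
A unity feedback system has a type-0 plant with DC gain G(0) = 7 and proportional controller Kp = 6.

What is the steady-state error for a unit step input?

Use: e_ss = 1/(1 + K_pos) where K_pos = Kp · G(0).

K_pos = Kp · G(0) = 6 × 7 = 42. e_ss = 1/(1 + 42) = 0.0233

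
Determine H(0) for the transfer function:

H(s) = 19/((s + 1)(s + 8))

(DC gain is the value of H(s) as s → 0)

DC gain = H(0) = 19/(1 × 8) = 19/8 = 2.375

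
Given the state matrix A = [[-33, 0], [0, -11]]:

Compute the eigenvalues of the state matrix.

For diagonal matrix, eigenvalues are diagonal entries: λ₁ = -33, λ₂ = -11.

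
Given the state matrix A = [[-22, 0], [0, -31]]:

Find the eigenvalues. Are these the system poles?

For diagonal matrix, eigenvalues are diagonal entries: λ₁ = -22, λ₂ = -31. Eigenvalues of A = system poles.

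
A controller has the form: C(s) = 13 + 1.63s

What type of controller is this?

This is a Proportional-Derivative (PD) controller.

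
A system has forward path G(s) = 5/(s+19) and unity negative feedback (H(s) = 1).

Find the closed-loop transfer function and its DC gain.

T(s) = G/(1+GH) = [5/(s+19)] / [1 + 5/(s+19)] = 5/(s+19+5) = 5/(s+24). DC gain = 5/24 = 0.2083.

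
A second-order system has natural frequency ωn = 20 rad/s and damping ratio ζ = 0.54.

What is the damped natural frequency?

ωd = ωn√(1 - ζ²) = 20√(1 - 0.54²) = 16.83 rad/s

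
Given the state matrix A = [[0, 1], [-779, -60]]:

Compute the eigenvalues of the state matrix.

det(A - λI) = λ² - (-60)λ + 779 = (λ - (-19))(λ - (-41)). Eigenvalues: -19, -41.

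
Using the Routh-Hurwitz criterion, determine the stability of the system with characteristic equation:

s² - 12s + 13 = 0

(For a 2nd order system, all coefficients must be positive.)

Coefficients: 1, -12, 13. b=-12 not positive, so system is unstable.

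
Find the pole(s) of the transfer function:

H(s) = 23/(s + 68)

Pole is where denominator = 0: s + 68 = 0, so s = -68.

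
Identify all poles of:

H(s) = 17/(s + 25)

Pole is where denominator = 0: s + 25 = 0, so s = -25.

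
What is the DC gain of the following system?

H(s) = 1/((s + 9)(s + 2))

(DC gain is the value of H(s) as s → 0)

DC gain = H(0) = 1/(9 × 2) = 1/18 = 0.0556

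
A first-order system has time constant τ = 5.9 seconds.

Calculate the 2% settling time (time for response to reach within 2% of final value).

For first-order system, 2% settling time ≈ 4τ = 4 × 5.9 = 23.6 s.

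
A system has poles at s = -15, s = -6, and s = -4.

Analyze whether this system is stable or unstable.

All poles are in the left half-plane. System is stable.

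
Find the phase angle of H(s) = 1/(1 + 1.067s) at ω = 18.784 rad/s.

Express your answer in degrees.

Phase = -arctan(ωτ) = -arctan(18.784 × 1.067) = -87.1°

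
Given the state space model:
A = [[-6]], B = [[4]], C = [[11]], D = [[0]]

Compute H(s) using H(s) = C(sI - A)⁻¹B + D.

(sI - A)⁻¹ = 1/(s + 6). H(s) = 11 × 4/(s + 6) + 0 = 44/(s + 6).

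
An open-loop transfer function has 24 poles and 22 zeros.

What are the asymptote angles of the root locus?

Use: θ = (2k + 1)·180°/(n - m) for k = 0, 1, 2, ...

n - m = 24 - 22 = 2. Angles: θk = (2k + 1)·180°/2 = 90°, 270°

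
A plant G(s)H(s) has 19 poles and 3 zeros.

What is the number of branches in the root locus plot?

Root locus has n branches where n = number of poles = 19.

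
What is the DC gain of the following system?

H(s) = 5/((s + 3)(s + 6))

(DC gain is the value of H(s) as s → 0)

DC gain = H(0) = 5/(3 × 6) = 5/18 = 0.2778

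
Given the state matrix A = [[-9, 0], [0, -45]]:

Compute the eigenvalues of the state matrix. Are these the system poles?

For diagonal matrix, eigenvalues are diagonal entries: λ₁ = -9, λ₂ = -45. Eigenvalues of A = system poles.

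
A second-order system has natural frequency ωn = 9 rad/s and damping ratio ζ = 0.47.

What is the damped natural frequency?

ωd = ωn√(1 - ζ²) = 9√(1 - 0.47²) = 7.94 rad/s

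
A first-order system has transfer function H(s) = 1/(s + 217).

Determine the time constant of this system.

For H(s) = 1/(s + 1/τ), the pole is at -1/τ = -217, so τ = 1/217 = 0.0046 s.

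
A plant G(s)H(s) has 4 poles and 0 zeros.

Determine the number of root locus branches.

Root locus has n branches where n = number of poles = 4.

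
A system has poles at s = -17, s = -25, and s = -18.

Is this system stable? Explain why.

All poles are in the left half-plane. System is stable.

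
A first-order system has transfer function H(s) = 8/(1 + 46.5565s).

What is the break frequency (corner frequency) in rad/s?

Corner frequency = 1/τ = 1/46.5565 = 0.021 rad/s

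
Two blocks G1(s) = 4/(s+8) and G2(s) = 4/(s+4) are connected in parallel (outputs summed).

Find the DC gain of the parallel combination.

Parallel: G_eq = G1 + G2. DC gain = G1(0) + G2(0) = 4/8 + 4/4 = 0.5 + 1 = 1.5.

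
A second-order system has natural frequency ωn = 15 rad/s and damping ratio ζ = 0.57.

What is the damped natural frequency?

ωd = ωn√(1 - ζ²) = 15√(1 - 0.57²) = 12.32 rad/s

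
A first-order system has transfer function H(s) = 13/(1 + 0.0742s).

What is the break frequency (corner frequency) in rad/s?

Corner frequency = 1/τ = 1/0.0742 = 13.477 rad/s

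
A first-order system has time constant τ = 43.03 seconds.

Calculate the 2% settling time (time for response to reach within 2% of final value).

For first-order system, 2% settling time ≈ 4τ = 4 × 43.03 = 172.12 s.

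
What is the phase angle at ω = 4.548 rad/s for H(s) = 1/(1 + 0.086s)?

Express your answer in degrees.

Phase = -arctan(ωτ) = -arctan(4.548 × 0.086) = -21.4°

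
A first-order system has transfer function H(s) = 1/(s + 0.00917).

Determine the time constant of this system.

For H(s) = 1/(s + 1/τ), the pole is at -1/τ = -0.00917, so τ = 1/0.00917 = 109.1 s.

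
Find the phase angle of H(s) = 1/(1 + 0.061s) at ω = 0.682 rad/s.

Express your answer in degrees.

Phase = -arctan(ωτ) = -arctan(0.682 × 0.061) = -2.4°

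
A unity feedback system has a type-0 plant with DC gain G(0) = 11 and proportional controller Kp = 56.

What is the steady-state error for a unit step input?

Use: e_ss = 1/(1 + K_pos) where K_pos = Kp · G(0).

K_pos = Kp · G(0) = 56 × 11 = 616. e_ss = 1/(1 + 616) = 0.0016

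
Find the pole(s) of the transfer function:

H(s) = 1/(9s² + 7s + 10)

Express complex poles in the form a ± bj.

Discriminant = 7² - 4×9×10 = 49 - 360 = -311 < 0, so the poles are a complex conjugate pair s = (-7 ± j√311)/(2×9). Real part = -7/(2×9) = -7/18 ≈ -0.3889; imaginary part = ±√311/(2×9) ≈ 0.9797. Poles: s = -0.3889 ± 0.9797j.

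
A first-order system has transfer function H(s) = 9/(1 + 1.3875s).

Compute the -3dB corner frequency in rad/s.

Corner frequency = 1/τ = 1/1.3875 = 0.721 rad/s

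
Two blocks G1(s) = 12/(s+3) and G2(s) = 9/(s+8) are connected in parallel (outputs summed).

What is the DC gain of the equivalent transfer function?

Parallel: G_eq = G1 + G2. DC gain = G1(0) + G2(0) = 12/3 + 9/8 = 4 + 1.125 = 5.125.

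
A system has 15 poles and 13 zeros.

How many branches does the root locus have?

Root locus has n branches where n = number of poles = 15.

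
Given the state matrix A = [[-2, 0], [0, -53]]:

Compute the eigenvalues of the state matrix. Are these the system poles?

For diagonal matrix, eigenvalues are diagonal entries: λ₁ = -2, λ₂ = -53. Eigenvalues of A = system poles.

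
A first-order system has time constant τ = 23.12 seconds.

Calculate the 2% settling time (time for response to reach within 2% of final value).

For first-order system, 2% settling time ≈ 4τ = 4 × 23.12 = 92.48 s.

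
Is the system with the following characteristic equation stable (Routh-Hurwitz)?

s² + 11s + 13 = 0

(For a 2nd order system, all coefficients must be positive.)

Coefficients: 1, 11, 13. All positive, so system is stable.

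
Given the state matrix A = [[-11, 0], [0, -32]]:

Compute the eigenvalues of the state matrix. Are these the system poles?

For diagonal matrix, eigenvalues are diagonal entries: λ₁ = -11, λ₂ = -32. Eigenvalues of A = system poles.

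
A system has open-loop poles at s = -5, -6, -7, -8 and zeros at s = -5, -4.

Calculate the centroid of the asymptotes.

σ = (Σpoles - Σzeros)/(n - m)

σ = (Σpoles - Σzeros)/(n - m) = (-26 - (-9))/(4 - 2) = -17/2 = -8.5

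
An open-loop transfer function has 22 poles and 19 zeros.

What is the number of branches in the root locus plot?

Root locus has n branches where n = number of poles = 22.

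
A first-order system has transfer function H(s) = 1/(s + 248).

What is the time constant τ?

For H(s) = 1/(s + 1/τ), the pole is at -1/τ = -248, so τ = 1/248 = 0.0040 s.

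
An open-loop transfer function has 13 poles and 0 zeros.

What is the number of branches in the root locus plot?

Root locus has n branches where n = number of poles = 13.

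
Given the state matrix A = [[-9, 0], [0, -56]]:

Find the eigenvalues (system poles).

For diagonal matrix, eigenvalues are diagonal entries: λ₁ = -9, λ₂ = -56.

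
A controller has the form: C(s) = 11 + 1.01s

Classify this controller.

This is a Proportional-Derivative (PD) controller.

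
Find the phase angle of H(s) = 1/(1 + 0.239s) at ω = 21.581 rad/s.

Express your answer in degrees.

Phase = -arctan(ωτ) = -arctan(21.581 × 0.239) = -79.0°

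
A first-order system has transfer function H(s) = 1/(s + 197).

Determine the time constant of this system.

For H(s) = 1/(s + 1/τ), the pole is at -1/τ = -197, so τ = 1/197 = 0.0051 s.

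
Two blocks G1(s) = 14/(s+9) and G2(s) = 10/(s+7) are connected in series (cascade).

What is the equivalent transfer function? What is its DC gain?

Series: multiply transfer functions. G_eq = 14/(s+9) × 10/(s+7) = 140/((s+9)(s+7)). DC gain = 140/(9×7) = 2.2222.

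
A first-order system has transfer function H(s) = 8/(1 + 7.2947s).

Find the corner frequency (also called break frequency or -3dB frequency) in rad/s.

Corner frequency = 1/τ = 1/7.2947 = 0.137 rad/s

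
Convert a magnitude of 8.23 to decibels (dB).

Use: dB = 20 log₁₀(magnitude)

dB = 20 log₁₀(8.23) = 18.3 dB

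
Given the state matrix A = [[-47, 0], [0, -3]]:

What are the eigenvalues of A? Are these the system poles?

For diagonal matrix, eigenvalues are diagonal entries: λ₁ = -47, λ₂ = -3. Eigenvalues of A = system poles.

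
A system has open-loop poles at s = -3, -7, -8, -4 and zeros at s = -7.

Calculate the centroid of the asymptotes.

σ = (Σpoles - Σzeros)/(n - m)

σ = (Σpoles - Σzeros)/(n - m) = (-22 - (-7))/(4 - 1) = -15/3 = -5.0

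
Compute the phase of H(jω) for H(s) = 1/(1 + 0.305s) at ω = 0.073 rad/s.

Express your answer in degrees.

Phase = -arctan(ωτ) = -arctan(0.073 × 0.305) = -1.3°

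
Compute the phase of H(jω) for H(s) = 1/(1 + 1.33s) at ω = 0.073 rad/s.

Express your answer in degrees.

Phase = -arctan(ωτ) = -arctan(0.073 × 1.33) = -5.5°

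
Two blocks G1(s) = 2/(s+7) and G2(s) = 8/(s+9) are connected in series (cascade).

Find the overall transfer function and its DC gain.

Series: multiply transfer functions. G_eq = 2/(s+7) × 8/(s+9) = 16/((s+7)(s+9)). DC gain = 16/(7×9) = 0.2540.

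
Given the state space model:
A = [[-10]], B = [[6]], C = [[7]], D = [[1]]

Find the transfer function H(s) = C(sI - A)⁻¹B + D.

(sI - A)⁻¹ = 1/(s + 10). H(s) = 7×6/(s + 10) + 1 = (s + 52)/(s + 10).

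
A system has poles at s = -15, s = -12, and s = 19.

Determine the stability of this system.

Pole(s) at s = 19 are not in the left half-plane. System is unstable.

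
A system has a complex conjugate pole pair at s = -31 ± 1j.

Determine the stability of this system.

Real part of poles is -31 (< 0, left half-plane). Stable.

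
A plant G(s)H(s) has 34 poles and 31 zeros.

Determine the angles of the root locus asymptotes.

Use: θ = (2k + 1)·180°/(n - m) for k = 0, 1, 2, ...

n - m = 34 - 31 = 3. Angles: θk = (2k + 1)·180°/3 = 60°, 180°, 300°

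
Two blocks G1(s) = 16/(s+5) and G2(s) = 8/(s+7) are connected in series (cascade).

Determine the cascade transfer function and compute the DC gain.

Series: multiply transfer functions. G_eq = 16/(s+5) × 8/(s+7) = 128/((s+5)(s+7)). DC gain = 128/(5×7) = 3.6571.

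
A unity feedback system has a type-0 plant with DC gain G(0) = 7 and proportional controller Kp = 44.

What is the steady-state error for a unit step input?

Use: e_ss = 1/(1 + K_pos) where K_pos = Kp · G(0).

K_pos = Kp · G(0) = 44 × 7 = 308. e_ss = 1/(1 + 308) = 0.0032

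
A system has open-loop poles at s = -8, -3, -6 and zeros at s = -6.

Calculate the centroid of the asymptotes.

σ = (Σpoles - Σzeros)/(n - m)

σ = (Σpoles - Σzeros)/(n - m) = (-17 - (-6))/(3 - 1) = -11/2 = -5.5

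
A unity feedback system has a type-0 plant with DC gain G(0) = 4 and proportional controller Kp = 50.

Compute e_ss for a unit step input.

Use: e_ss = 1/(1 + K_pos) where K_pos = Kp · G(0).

K_pos = Kp · G(0) = 50 × 4 = 200. e_ss = 1/(1 + 200) = 0.0050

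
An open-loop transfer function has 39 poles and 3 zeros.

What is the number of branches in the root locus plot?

Root locus has n branches where n = number of poles = 39.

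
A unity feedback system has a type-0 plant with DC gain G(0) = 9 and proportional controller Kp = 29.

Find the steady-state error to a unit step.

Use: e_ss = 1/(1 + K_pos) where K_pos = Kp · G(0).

K_pos = Kp · G(0) = 29 × 9 = 261. e_ss = 1/(1 + 261) = 0.0038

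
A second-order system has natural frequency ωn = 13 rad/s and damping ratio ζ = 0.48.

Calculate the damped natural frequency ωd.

ωd = ωn√(1 - ζ²) = 13√(1 - 0.48²) = 11.4 rad/s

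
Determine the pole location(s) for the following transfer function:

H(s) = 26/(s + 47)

Pole is where denominator = 0: s + 47 = 0, so s = -47.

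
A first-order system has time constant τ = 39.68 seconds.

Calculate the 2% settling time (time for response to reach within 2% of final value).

For first-order system, 2% settling time ≈ 4τ = 4 × 39.68 = 158.72 s.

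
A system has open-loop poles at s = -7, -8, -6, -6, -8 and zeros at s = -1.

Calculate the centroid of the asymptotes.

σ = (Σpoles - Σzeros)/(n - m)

σ = (Σpoles - Σzeros)/(n - m) = (-35 - (-1))/(5 - 1) = -34/4 = -8.5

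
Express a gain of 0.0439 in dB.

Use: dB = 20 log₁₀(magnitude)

dB = 20 log₁₀(0.0439) = -27.2 dB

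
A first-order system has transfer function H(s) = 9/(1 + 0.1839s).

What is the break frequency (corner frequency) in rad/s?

Corner frequency = 1/τ = 1/0.1839 = 5.438 rad/s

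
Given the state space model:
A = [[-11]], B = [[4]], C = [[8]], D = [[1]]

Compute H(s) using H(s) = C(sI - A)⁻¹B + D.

(sI - A)⁻¹ = 1/(s + 11). H(s) = 8×4/(s + 11) + 1 = (s + 43)/(s + 11).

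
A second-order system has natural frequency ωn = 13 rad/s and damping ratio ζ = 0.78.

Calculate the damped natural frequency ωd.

ωd = ωn√(1 - ζ²) = 13√(1 - 0.78²) = 8.14 rad/s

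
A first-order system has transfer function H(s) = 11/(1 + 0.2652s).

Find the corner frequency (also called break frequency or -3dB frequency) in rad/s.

Corner frequency = 1/τ = 1/0.2652 = 3.771 rad/s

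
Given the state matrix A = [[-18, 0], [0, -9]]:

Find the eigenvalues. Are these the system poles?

For diagonal matrix, eigenvalues are diagonal entries: λ₁ = -18, λ₂ = -9. Eigenvalues of A = system poles.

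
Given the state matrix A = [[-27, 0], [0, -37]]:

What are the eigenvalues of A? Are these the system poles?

For diagonal matrix, eigenvalues are diagonal entries: λ₁ = -27, λ₂ = -37. Eigenvalues of A = system poles.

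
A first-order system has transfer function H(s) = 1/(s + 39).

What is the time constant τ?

For H(s) = 1/(s + 1/τ), the pole is at -1/τ = -39, so τ = 1/39 = 0.0256 s.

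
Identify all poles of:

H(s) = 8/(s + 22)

Pole is where denominator = 0: s + 22 = 0, so s = -22.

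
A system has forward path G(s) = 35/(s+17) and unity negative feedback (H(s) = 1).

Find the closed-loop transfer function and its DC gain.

T(s) = G/(1+GH) = [35/(s+17)] / [1 + 35/(s+17)] = 35/(s+17+35) = 35/(s+52). DC gain = 35/52 = 0.6731.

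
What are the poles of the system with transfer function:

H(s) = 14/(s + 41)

Pole is where denominator = 0: s + 41 = 0, so s = -41.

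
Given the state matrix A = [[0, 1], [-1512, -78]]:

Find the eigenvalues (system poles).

det(A - λI) = λ² - (-78)λ + 1512 = (λ - (-36))(λ - (-42)). Eigenvalues: -36, -42.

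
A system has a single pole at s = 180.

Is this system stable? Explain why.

Pole at s = 180 is in the right half-plane. Unstable.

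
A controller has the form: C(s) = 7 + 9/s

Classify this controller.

This is a Proportional-Integral (PI) controller.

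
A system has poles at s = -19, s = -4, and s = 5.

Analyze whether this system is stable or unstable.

Pole(s) at s = 5 are not in the left half-plane. System is unstable.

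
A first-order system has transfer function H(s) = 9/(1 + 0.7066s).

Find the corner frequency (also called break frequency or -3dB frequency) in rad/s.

Corner frequency = 1/τ = 1/0.7066 = 1.415 rad/s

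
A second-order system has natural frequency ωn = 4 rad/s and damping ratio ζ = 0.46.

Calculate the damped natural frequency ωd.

ωd = ωn√(1 - ζ²) = 4√(1 - 0.46²) = 3.55 rad/s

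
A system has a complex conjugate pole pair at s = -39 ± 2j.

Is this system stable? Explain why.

Real part of poles is -39 (< 0, left half-plane). Stable.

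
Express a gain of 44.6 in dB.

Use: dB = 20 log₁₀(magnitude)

dB = 20 log₁₀(44.6) = 33.0 dB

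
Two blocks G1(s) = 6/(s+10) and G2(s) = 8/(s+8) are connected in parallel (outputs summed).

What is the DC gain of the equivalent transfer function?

Parallel: G_eq = G1 + G2. DC gain = G1(0) + G2(0) = 6/10 + 8/8 = 0.6 + 1 = 1.6.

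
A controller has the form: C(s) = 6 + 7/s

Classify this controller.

This is a Proportional-Integral (PI) controller.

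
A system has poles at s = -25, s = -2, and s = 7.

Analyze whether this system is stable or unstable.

Pole(s) at s = 7 are not in the left half-plane. System is unstable.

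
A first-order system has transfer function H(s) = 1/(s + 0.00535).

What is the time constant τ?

For H(s) = 1/(s + 1/τ), the pole is at -1/τ = -0.00535, so τ = 1/0.00535 = 186.9 s.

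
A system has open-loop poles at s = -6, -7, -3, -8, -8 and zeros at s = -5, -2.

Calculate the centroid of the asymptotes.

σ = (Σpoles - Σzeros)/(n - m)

σ = (Σpoles - Σzeros)/(n - m) = (-32 - (-7))/(5 - 2) = -25/3 = -8.33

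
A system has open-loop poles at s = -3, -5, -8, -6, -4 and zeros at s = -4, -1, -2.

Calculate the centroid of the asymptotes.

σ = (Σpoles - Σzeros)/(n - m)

σ = (Σpoles - Σzeros)/(n - m) = (-26 - (-7))/(5 - 3) = -19/2 = -9.5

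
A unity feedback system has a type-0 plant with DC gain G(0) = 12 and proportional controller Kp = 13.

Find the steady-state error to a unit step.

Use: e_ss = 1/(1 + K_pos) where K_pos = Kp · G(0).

K_pos = Kp · G(0) = 13 × 12 = 156. e_ss = 1/(1 + 156) = 0.0064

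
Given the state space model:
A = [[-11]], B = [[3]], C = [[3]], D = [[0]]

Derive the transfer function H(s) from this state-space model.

(sI - A)⁻¹ = 1/(s + 11). H(s) = 3 × 3/(s + 11) + 0 = 9/(s + 11).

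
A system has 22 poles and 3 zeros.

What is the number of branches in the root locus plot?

Root locus has n branches where n = number of poles = 22.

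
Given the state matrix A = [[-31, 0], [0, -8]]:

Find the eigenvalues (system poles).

For diagonal matrix, eigenvalues are diagonal entries: λ₁ = -31, λ₂ = -8.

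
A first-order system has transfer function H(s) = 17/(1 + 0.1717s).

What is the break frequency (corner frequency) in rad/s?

Corner frequency = 1/τ = 1/0.1717 = 5.824 rad/s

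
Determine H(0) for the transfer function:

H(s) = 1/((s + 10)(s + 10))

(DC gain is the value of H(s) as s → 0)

DC gain = H(0) = 1/(10 × 10) = 1/100 = 0.01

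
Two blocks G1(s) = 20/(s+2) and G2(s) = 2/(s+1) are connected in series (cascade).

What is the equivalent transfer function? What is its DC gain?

Series: multiply transfer functions. G_eq = 20/(s+2) × 2/(s+1) = 40/((s+2)(s+1)). DC gain = 40/(2×1) = 20.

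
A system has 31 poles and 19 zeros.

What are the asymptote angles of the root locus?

n - m = 31 - 19 = 12. Angles: θk = (2k + 1)·180°/12 = 15°, 45°, 75°, 105°, 135°, 165°, 195°, 225°, 255°, 285°, 315°, 345°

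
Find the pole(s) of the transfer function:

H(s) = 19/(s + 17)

Pole is where denominator = 0: s + 17 = 0, so s = -17.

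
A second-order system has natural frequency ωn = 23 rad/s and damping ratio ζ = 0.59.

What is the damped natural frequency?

ωd = ωn√(1 - ζ²) = 23√(1 - 0.59²) = 18.57 rad/s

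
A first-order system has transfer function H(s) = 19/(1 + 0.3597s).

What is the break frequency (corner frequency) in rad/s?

Corner frequency = 1/τ = 1/0.3597 = 2.78 rad/s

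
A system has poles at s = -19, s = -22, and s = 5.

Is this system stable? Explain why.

Pole(s) at s = 5 are not in the left half-plane. System is unstable.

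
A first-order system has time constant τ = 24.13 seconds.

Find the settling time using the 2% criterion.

For first-order system, 2% settling time ≈ 4τ = 4 × 24.13 = 96.52 s.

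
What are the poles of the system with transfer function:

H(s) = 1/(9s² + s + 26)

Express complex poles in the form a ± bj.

Discriminant = 1² - 4×9×26 = 1 - 936 = -935 < 0, so the poles are a complex conjugate pair s = (-1 ± j√935)/(2×9). Real part = -1/(2×9) = -1/18 ≈ -0.0556; imaginary part = ±√935/(2×9) ≈ 1.6988. Poles: s = -0.0556 ± 1.6988j.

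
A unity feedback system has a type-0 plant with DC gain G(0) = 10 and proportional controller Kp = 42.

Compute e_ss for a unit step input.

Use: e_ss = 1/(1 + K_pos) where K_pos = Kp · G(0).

K_pos = Kp · G(0) = 42 × 10 = 420. e_ss = 1/(1 + 420) = 0.0024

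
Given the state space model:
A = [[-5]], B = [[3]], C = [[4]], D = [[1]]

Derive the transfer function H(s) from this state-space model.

(sI - A)⁻¹ = 1/(s + 5). H(s) = 4×3/(s + 5) + 1 = (s + 17)/(s + 5).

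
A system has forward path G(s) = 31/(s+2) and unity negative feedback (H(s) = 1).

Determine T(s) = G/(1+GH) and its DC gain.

T(s) = G/(1+GH) = [31/(s+2)] / [1 + 31/(s+2)] = 31/(s+2+31) = 31/(s+33). DC gain = 31/33 = 0.9394.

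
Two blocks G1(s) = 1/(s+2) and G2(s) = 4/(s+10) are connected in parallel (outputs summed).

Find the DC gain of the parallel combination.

Parallel: G_eq = G1 + G2. DC gain = G1(0) + G2(0) = 1/2 + 4/10 = 0.5 + 0.4 = 0.9.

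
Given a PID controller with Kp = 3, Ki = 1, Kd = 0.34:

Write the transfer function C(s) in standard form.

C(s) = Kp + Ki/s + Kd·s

Substituting values: C(s) = 3 + 1/s + 0.34s = (0.34s² + 3s + 1)/s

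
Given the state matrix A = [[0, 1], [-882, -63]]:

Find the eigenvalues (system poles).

det(A - λI) = λ² - (-63)λ + 882 = (λ - (-21))(λ - (-42)). Eigenvalues: -21, -42.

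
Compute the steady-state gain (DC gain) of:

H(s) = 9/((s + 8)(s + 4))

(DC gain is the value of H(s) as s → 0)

DC gain = H(0) = 9/(8 × 4) = 9/32 = 0.28125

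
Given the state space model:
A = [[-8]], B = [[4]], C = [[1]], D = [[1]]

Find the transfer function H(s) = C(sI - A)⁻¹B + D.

(sI - A)⁻¹ = 1/(s + 8). H(s) = 1×4/(s + 8) + 1 = (s + 12)/(s + 8).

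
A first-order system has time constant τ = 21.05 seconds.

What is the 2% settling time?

For first-order system, 2% settling time ≈ 4τ = 4 × 21.05 = 84.2 s.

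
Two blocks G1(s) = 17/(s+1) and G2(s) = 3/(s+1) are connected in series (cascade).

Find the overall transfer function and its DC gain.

Series: multiply transfer functions. G_eq = 17/(s+1) × 3/(s+1) = 51/((s+1)(s+1)). DC gain = 51/(1×1) = 51.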